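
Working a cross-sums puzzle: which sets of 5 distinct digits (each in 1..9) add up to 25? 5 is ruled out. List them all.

5 distinct digits from 1–9 sum between 15 and 35.
Dropping sets that contain 5.

{1,2,6,7,9}; {1,3,4,8,9}; {1,3,6,7,8}; {2,3,4,7,9}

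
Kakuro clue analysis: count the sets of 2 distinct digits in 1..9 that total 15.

2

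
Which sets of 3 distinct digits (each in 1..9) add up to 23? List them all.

3 distinct digits from 1–9 sum between 6 and 24.
Only one set works: {6,8,9}.

{6,8,9}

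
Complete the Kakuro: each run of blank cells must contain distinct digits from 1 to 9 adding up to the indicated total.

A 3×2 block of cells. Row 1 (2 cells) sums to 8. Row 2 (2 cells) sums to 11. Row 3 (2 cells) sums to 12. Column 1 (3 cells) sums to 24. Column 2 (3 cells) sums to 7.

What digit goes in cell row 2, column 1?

24 in 3 cells must be {7,8,9}; 7 in 3 cells must be {1,2,4}.
The 8 across and the 24 down share only 7, so (1,1) = 7.
(1,2) = 8 − 7 = 1 completes the 8 across.
Given what's placed, (3,2) must be 4 to fit the 12 across and 7 down.
(2,2) = 7 − 5 = 2 completes the 7 down.
(3,1) = 12 − 4 = 8 completes the 12 across.
(2,1) = 11 − 2 = 9 completes the 11 across.

9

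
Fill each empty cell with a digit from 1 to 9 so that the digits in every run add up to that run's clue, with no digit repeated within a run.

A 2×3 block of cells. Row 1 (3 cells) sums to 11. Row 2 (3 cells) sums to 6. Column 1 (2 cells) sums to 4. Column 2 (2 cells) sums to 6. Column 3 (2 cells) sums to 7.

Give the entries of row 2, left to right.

6 in 3 cells must be {1,2,3}; 4 in 2 cells must be {1,3}.
Nothing is forced directly, so branch on (1,1), whose candidates are 1 or 3. If (1,1) = 3: that forces (2,1) = 1, (2,2) = 2, (2,3) = 3, after which (1,2) would have to be in {1,2,6,7} for the 11 across but in {4} for the 6 down — contradiction. So (1,1) = 1.
(2,1) = 4 − 1 = 3 completes the 4 down.
Nothing is forced directly, so branch on (1,2), whose candidates are 2 or 4. If (1,2) = 2: then (1,3) would have to be in {8} for the 11 across but in {1,2,3,4,5,6} for the 7 down — contradiction. So (1,2) = 4.
(1,3) = 11 − 5 = 6 completes the 11 across.
(2,2) = 6 − 4 = 2 completes the 6 down.
(2,3) = 6 − 5 = 1 completes the 6 across.

3 2 1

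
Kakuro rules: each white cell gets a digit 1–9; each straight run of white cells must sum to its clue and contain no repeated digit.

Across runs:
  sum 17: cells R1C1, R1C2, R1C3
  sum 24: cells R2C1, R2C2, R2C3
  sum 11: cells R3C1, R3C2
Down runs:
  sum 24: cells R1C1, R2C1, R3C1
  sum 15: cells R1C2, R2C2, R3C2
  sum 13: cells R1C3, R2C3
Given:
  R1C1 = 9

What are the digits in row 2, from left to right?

8 9 7

24 in 3 cells must be {7,8,9}.
Nothing is forced directly, so branch on R2C1, whose candidates are 7 or 8. If R2C1 = 7: that forces R3C1 = 8, R3C2 = 3, R2C2 = 8, R2C3 = 9, after which R1C2 would have to be in {1,2,3,5,6,7} for the 17 across but in {4} for the 15 down — contradiction. So R2C1 = 8.
R3C1 = 24 − 17 = 7 completes the 24 down.
R3C2 = 11 − 7 = 4 completes the 11 across.
Given what's placed, R2C2 must be 9 to fit the 24 across and 15 down.
R2C3 = 24 − 17 = 7 completes the 24 across.
R1C2 = 15 − 13 = 2 completes the 15 down.
R1C3 = 17 − 11 = 6 completes the 17 across.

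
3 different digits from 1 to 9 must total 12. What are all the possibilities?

3 distinct digits from 1–9 sum between 6 and 24.

{1,2,9}; {1,3,8}; {1,4,7}; {1,5,6}; {2,3,7}; {2,4,6}; {3,4,5}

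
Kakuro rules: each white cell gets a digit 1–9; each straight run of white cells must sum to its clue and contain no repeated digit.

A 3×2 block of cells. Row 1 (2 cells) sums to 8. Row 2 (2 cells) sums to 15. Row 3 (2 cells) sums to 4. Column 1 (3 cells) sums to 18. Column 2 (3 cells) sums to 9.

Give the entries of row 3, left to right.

3 1

4 in 2 cells must be {1,3}.
The 15 across and the 9 down share only 6, so (2,2) = 6.
Given what's placed, (3,2) must be 1 to fit the 4 across and 9 down.
(1,2) = 9 − 7 = 2 completes the 9 down.
(2,1) = 15 − 6 = 9 completes the 15 across.
(3,1) = 4 − 1 = 3 completes the 4 across.
(1,1) = 8 − 2 = 6 completes the 8 across.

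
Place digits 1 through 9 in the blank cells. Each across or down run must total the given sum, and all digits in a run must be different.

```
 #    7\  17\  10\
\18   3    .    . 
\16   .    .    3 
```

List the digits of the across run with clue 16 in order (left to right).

4 9 3

17 in 2 cells must be {8,9}.
R1C3 = 10 − 3 = 7 completes the 10 down.
R2C1 = 7 − 3 = 4 completes the 7 down.
R2C2 = 16 − 7 = 9 completes the 16 across.
R1C2 = 18 − 10 = 8 completes the 18 across.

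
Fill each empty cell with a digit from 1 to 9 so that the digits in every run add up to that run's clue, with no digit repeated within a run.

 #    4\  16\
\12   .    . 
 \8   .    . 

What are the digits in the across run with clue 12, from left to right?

3 9

4 in 2 cells must be {1,3}; 16 in 2 cells must be {7,9}.
The 12 across and the 4 down share only 3, so R1C1 = 3.
R1C2 = 12 − 3 = 9 completes the 12 across.
R2C1 = 4 − 3 = 1 completes the 4 down.
R2C2 = 8 − 1 = 7 completes the 8 across.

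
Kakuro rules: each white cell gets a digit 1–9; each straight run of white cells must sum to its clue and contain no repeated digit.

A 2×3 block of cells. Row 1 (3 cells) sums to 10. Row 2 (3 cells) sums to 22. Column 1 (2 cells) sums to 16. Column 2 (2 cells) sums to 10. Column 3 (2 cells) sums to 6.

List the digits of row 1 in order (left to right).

7, 2, 1

16 in 2 cells must be {7,9}.
The 10 across and the 16 down share only 7, so (1,1) = 7.
(2,1) = 16 − 7 = 9 completes the 16 down.
Given what's placed, (2,3) must be 5 to fit the 22 across and 6 down.
(1,3) = 6 − 5 = 1 completes the 6 down.
(2,2) = 22 − 14 = 8 completes the 22 across.
(1,2) = 10 − 8 = 2 completes the 10 across.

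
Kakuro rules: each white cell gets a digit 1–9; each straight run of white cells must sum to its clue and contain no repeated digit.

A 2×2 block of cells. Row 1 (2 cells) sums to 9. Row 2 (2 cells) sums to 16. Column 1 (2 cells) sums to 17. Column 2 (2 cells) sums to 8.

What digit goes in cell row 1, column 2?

16 in 2 cells must be {7,9}; 17 in 2 cells must be {8,9}.
The 9 across and the 17 down share only 8, so (1,1) = 8.
(1,2) = 9 − 8 = 1 completes the 9 across.
(2,1) = 17 − 8 = 9 completes the 17 down.
(2,2) = 16 − 9 = 7 completes the 16 across.

1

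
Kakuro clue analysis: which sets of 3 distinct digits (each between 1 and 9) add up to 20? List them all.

3 distinct digits from 1–9 sum between 6 and 24.

{3,8,9}; {4,7,9}; {5,6,9}; {5,7,8}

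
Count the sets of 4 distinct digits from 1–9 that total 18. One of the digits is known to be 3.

4 distinct digits from 1–9 sum between 10 and 30.
Keeping only sets containing 3.
Enumerating: {1,3,5,9}, {1,3,6,8}, {2,3,4,9}, {2,3,5,8}, {2,3,6,7}, {3,4,5,6}.

6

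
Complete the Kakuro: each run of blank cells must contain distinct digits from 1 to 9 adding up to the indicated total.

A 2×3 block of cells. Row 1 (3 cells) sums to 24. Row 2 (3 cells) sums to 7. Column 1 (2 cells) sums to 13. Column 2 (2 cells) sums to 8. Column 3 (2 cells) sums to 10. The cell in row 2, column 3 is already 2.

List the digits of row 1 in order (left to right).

24 in 3 cells must be {7,8,9}; 7 in 3 cells must be {1,2,4}.
(1,2) = 7: only digit in both the 24-across and 8-down candidate sets.
(1,3) = 10 − 2 = 8 completes the 10 down.
Given what's placed, (2,1) must be 4 to fit the 7 across and 13 down.
(2,2) = 7 − 6 = 1 completes the 7 across.
(1,1) = 24 − 15 = 9 completes the 24 across.

9 7 8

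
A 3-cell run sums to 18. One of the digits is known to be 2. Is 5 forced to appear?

The only way to make 18 from 3 distinct digits under that restriction is {2,7,9}, which does not contain 5.

No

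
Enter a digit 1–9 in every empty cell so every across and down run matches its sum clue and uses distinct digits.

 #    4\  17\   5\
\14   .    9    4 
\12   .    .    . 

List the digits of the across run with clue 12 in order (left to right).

3 8 1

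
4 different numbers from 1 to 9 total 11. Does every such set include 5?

Yes

The only way to make 11 from 4 distinct digits is {1,2,3,5}, which contains 5.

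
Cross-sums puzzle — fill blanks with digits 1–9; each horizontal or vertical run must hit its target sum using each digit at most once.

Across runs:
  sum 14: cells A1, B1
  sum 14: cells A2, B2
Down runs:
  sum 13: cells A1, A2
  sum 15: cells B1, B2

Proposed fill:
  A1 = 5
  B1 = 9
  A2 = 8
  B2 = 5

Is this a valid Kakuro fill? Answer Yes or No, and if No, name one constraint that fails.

No — the down run B1–B2 sums to 14, not 15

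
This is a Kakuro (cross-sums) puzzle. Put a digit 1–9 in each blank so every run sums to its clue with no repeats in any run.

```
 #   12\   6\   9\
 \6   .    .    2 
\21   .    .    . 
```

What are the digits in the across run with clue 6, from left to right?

3, 1, 2

6 in 3 cells must be {1,2,3}.
R1C1 = 3: the only remaining digit allowed by both the 6 across and the 12 down.
R1C2 = 6 − 5 = 1 completes the 6 across.
R2C1 = 12 − 3 = 9 completes the 12 down.
R2C2 = 6 − 1 = 5 completes the 6 down.
R2C3 = 21 − 14 = 7 completes the 21 across.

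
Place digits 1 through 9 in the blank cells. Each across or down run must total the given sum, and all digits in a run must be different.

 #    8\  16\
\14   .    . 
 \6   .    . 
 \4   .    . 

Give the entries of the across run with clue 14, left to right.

5 9

4 in 2 cells must be {1,3}.
The 14 across and the 8 down share only 5, so R1C1 = 5.
R1C2 = 14 − 5 = 9 completes the 14 across.
Given what's placed, R3C1 must be 1 to fit the 4 across and 8 down.
R3C2 = 4 − 1 = 3 completes the 4 across.
R2C1 = 8 − 6 = 2 completes the 8 down.
R2C2 = 6 − 2 = 4 completes the 6 across.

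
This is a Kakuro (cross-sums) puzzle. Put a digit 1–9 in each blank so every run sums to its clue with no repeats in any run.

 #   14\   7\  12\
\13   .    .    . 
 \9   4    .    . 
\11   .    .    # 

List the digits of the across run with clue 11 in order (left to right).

7 4

7 in 3 cells must be {1,2,4}.
Given what's placed, R2C2 must be 2 to fit the 9 across and 7 down.
R2C3 = 9 − 6 = 3 completes the 9 across.
Given what's placed, R3C2 must be 4 to fit the 11 across and 7 down.
R1C2 = 7 − 6 = 1 completes the 7 down.
R1C3 = 12 − 3 = 9 completes the 12 down.
R3C1 = 11 − 4 = 7 completes the 11 across.
R1C1 = 13 − 10 = 3 completes the 13 across.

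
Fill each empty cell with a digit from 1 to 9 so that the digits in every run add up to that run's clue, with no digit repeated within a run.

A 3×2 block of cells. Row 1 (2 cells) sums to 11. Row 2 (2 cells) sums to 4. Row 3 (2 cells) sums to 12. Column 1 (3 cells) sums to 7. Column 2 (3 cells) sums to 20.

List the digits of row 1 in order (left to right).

4 in 2 cells must be {1,3}; 7 in 3 cells must be {1,2,4}.
The 4 across and the 7 down share only 1, so (2,1) = 1.
(2,2) = 4 − 1 = 3 completes the 4 across.
Given what's placed, (3,1) must be 4 to fit the 12 across and 7 down.
(3,2) = 12 − 4 = 8 completes the 12 across.
(1,1) = 7 − 5 = 2 completes the 7 down.
(1,2) = 11 − 2 = 9 completes the 11 across.

2, 9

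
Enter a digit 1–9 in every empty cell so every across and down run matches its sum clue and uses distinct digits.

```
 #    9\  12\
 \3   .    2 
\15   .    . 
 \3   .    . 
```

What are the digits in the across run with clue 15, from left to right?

3 in 2 cells must be {1,2}.
R1C1 = 3 − 2 = 1 completes the 3 across.
Given what's placed, R2C1 must be 6 to fit the 15 across and 9 down.
R2C2 = 15 − 6 = 9 completes the 15 across.
R3C1 = 9 − 7 = 2 completes the 9 down.
R3C2 = 3 − 2 = 1 completes the 3 across.

6, 9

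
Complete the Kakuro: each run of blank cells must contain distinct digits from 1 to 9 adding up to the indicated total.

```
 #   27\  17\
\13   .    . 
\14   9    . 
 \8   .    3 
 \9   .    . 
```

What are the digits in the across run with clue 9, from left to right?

7 2

R2C2 = 14 − 9 = 5 completes the 14 across.
R3C1 = 8 − 3 = 5 completes the 8 across.
Nothing is forced directly, so branch on R1C1, whose candidates are 6 or 7. If R1C1 = 7: then R1C2 would have to be in {6} for the 13 across but in {1,2,7,8} for the 17 down — contradiction. So R1C1 = 6.
R1C2 = 13 − 6 = 7 completes the 13 across.
R4C1 = 27 − 20 = 7 completes the 27 down.
R4C2 = 9 − 7 = 2 completes the 9 across.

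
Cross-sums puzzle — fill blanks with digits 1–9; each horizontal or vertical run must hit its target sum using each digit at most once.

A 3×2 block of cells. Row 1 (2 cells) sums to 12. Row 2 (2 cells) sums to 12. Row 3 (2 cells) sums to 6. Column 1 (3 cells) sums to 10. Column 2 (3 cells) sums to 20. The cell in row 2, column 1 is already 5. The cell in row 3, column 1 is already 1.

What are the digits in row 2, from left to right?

5 7

(1,1) = 10 − 6 = 4 completes the 10 down.
(1,2) = 12 − 4 = 8 completes the 12 across.
(2,2) = 12 − 5 = 7 completes the 12 across.
(3,2) = 6 − 1 = 5 completes the 6 across.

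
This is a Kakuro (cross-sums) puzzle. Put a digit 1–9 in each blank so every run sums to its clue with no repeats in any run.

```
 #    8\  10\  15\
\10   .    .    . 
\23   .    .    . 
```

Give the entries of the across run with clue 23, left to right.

23 in 3 cells must be {6,8,9}.
The 23 across and the 8 down share only 6, so R2C1 = 6.
R1C1 = 8 − 6 = 2 completes the 8 down.
Given what's placed, R1C3 must be 7 to fit the 10 across and 15 down.
R2C3 = 15 − 7 = 8 completes the 15 down.
R1C2 = 10 − 9 = 1 completes the 10 across.
R2C2 = 23 − 14 = 9 completes the 23 across.

6 9 8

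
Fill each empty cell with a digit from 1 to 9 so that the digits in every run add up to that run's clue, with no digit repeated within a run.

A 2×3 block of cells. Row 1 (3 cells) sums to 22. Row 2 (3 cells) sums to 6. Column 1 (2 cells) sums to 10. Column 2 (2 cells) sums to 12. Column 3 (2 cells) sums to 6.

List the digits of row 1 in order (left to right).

6 in 3 cells must be {1,2,3}.
The 22 across and the 6 down share only 5, so (1,3) = 5.
The 6 across and the 12 down share only 3, so (2,2) = 3.
(2,3) = 6 − 5 = 1 completes the 6 down.
(1,2) = 12 − 3 = 9 completes the 12 down.
(2,1) = 6 − 4 = 2 completes the 6 across.
(1,1) = 22 − 14 = 8 completes the 22 across.

8 9 5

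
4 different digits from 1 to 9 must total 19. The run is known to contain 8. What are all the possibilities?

4 distinct digits from 1–9 sum between 10 and 30.
Keeping only sets containing 8.

{1,3,7,8}; {1,4,6,8}; {2,3,6,8}; {2,4,5,8}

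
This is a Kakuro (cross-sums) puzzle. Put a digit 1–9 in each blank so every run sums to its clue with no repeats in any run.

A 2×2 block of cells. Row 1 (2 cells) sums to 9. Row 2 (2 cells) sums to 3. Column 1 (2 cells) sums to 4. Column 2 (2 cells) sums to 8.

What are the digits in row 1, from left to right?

3 6

3 in 2 cells must be {1,2}; 4 in 2 cells must be {1,3}.
The 3 across and the 4 down share only 1, so (2,1) = 1.
(2,2) = 3 − 1 = 2 completes the 3 across.
(1,1) = 4 − 1 = 3 completes the 4 down.
(1,2) = 9 − 3 = 6 completes the 9 across.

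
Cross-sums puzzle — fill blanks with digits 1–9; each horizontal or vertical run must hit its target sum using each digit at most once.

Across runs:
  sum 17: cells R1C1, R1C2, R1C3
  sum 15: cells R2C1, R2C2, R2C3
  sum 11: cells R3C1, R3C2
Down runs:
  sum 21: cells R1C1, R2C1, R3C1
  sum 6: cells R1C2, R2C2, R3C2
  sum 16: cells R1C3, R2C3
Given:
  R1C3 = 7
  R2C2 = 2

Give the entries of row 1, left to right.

6 in 3 cells must be {1,2,3}; 16 in 2 cells must be {7,9}.
R1C2 = 1: the only remaining digit allowed by both the 17 across and the 6 down.
R2C3 = 16 − 7 = 9 completes the 16 down.
R3C2 = 6 − 3 = 3 completes the 6 down.
R1C1 = 17 − 8 = 9 completes the 17 across.
R2C1 = 15 − 11 = 4 completes the 15 across.
R3C1 = 11 − 3 = 8 completes the 11 across.

9 1 7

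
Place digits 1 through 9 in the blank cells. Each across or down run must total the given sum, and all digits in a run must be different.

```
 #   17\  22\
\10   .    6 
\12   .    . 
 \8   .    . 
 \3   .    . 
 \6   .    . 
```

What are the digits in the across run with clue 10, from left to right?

3 in 2 cells must be {1,2}.
R1C1 = 10 − 6 = 4 completes the 10 across.

4 6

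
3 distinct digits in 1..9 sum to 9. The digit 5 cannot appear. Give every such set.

{1,2,6}; {2,3,4}

3 distinct digits from 1–9 sum between 6 and 24.
Dropping sets that contain 5.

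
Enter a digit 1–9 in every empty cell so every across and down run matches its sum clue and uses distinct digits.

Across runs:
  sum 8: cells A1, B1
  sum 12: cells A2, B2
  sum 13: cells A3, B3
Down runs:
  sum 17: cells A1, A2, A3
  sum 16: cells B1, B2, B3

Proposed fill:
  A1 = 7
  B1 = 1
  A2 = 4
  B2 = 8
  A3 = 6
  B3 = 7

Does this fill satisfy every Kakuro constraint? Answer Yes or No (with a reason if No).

Yes

Across: 7+1=8; 4+8=12; 6+7=13. Down: 7+4+6=17; 1+8+7=16. No digit repeats within any run.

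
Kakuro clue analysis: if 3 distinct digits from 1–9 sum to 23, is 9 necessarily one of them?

Yes

The only way to make 23 from 3 distinct digits is {6,8,9}, which contains 9.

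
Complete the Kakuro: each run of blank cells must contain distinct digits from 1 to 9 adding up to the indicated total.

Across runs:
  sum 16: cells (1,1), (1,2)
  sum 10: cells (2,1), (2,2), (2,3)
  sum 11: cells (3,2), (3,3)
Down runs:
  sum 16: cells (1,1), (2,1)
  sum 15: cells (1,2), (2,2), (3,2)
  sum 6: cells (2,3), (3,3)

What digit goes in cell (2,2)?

16 in 2 cells must be {7,9}.
The 10 across and the 16 down share only 7, so (2,1) = 7.
(1,1) = 16 − 7 = 9 completes the 16 down.
(1,2) = 16 − 9 = 7 completes the 16 across.
(2,2) = 2: the only remaining digit allowed by both the 10 across and the 15 down.
(2,3) = 10 − 9 = 1 completes the 10 across.
(3,2) = 15 − 9 = 6 completes the 15 down.
(3,3) = 11 − 6 = 5 completes the 11 across.

2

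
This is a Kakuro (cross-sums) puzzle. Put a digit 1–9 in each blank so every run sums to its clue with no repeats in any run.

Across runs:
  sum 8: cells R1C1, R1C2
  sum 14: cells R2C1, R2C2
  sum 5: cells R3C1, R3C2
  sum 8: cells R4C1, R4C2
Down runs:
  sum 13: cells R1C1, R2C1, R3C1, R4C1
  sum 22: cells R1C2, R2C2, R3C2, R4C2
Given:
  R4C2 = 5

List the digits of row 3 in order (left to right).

R4C1 = 8 − 5 = 3 completes the 8 across.
R2C1 = 5: the only remaining digit allowed by both the 14 across and the 13 down.
R2C2 = 14 − 5 = 9 completes the 14 across.
R1C1 = 1: the only remaining digit allowed by both the 8 across and the 13 down.
R1C2 = 8 − 1 = 7 completes the 8 across.
R3C1 = 13 − 9 = 4 completes the 13 down.
R3C2 = 5 − 4 = 1 completes the 5 across.

4 1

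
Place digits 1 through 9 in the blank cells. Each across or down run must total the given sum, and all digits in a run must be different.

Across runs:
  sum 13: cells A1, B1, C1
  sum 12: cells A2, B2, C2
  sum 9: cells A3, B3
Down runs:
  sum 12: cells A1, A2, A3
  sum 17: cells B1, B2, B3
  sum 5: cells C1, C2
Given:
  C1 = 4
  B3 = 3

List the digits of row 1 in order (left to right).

1 8 4

C2 = 5 − 4 = 1 completes the 5 down.
A3 = 9 − 3 = 6 completes the 9 across.
Nothing is forced directly, so branch on A1, whose candidates are 1 or 2. If A1 = 2: then B1 would have to be in {7} for the 13 across but in {5,6,8,9} for the 17 down — contradiction. So A1 = 1.
B1 = 13 − 5 = 8 completes the 13 across.
A2 = 12 − 7 = 5 completes the 12 down.
B2 = 12 − 6 = 6 completes the 12 across.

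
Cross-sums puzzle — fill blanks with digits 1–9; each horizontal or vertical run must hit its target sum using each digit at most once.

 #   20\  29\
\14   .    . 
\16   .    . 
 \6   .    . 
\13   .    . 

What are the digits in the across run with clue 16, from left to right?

16 in 2 cells must be {7,9}; 29 in 4 cells must be {5,7,8,9}.
Only 5 fits R3C2 under both its across sum 6 and down sum 29.
R3C1 = 6 − 5 = 1 completes the 6 across.
Nothing is forced directly, so branch on R1C2, whose candidates are 8 or 9. If R1C2 = 9: that forces R1C1 = 5, after which R2C1 would have to be in {7,9} for the 16 across but in {6,8} for the 20 down — contradiction. So R1C2 = 8.
R1C1 = 14 − 8 = 6 completes the 14 across.
R2C1 = 9: the only remaining digit allowed by both the 16 across and the 20 down.
R2C2 = 16 − 9 = 7 completes the 16 across.

9 7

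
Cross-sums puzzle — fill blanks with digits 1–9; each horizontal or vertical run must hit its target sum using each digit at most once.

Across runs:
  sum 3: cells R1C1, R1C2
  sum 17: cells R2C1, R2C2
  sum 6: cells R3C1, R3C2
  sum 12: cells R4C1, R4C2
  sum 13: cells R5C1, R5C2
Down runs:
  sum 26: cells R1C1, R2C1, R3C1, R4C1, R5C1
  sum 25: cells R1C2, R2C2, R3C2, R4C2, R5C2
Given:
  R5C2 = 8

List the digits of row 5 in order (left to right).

3 in 2 cells must be {1,2}; 17 in 2 cells must be {8,9}.
R2C2 = 9: the only remaining digit allowed by both the 17 across and the 25 down.
R5C1 = 13 − 8 = 5 completes the 13 across.

5 8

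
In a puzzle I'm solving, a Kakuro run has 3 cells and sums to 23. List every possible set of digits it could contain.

3 distinct digits from 1–9 sum between 6 and 24.
Only one set works: {6,8,9}.

{6,8,9}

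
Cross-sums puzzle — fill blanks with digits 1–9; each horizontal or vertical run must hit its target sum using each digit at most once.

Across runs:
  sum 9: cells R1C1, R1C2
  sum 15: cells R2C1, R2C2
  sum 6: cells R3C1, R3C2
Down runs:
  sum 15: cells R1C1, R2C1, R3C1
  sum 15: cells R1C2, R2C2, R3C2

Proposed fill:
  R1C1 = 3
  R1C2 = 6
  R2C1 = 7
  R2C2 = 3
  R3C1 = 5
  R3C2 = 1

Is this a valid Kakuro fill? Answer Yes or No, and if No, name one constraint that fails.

No — the across run R2C1–R2C2 sums to 10, not 15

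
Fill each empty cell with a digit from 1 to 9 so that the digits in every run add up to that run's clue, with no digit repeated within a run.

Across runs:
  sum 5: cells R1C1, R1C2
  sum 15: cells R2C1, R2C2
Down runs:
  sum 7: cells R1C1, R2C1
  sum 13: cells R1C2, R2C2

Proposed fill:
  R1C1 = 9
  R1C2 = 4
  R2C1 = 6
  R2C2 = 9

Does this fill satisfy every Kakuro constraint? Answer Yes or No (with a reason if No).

No — the across run R1C1–R1C2 sums to 13, not 5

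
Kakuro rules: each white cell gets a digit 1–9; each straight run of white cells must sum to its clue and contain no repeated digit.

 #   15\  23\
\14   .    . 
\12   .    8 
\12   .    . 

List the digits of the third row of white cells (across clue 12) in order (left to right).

3 9

23 in 3 cells must be {6,8,9}.
R2C1 = 12 − 8 = 4 completes the 12 across.
R3C2 = 9: the only remaining digit allowed by both the 12 across and the 23 down.
R1C2 = 23 − 17 = 6 completes the 23 down.
R3C1 = 12 − 9 = 3 completes the 12 across.
R1C1 = 14 − 6 = 8 completes the 14 across.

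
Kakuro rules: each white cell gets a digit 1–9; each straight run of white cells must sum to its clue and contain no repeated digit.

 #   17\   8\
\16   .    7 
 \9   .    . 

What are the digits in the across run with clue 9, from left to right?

16 in 2 cells must be {7,9}; 17 in 2 cells must be {8,9}.
R1C1 = 16 − 7 = 9 completes the 16 across.
R2C1 = 17 − 9 = 8 completes the 17 down.
R2C2 = 9 − 8 = 1 completes the 9 across.

8, 1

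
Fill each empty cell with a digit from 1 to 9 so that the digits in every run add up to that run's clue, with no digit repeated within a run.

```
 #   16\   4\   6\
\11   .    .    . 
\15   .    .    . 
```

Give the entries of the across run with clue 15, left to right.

16 in 2 cells must be {7,9}; 4 in 2 cells must be {1,3}.
The 11 across and the 16 down share only 7, so R1C1 = 7.
Given what's placed, R1C3 must be 1 to fit the 11 across and 6 down.
R2C1 = 16 − 7 = 9 completes the 16 down.
R2C2 = 1: the only remaining digit allowed by both the 15 across and the 4 down.
R2C3 = 15 − 10 = 5 completes the 15 across.
R1C2 = 11 − 8 = 3 completes the 11 across.

9, 1, 5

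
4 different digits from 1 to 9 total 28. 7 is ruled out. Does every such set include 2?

The only way to make 28 from 4 distinct digits under that restriction is {5,6,8,9}, which does not contain 2.

No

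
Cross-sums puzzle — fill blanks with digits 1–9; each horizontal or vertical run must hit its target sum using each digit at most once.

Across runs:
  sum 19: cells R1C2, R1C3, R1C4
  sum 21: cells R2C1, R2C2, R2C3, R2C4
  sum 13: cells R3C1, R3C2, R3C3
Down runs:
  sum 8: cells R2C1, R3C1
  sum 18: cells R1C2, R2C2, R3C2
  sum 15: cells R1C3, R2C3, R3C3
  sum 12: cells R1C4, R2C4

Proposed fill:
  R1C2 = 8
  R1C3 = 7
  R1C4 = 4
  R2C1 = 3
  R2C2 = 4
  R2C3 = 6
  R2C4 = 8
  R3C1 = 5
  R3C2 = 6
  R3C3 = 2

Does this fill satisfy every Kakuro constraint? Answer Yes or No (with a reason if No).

Yes

Across: 8+7+4=19; 3+4+6+8=21; 5+6+2=13. Down: 3+5=8; 8+4+6=18; 7+6+2=15; 4+8=12. No digit repeats within any run.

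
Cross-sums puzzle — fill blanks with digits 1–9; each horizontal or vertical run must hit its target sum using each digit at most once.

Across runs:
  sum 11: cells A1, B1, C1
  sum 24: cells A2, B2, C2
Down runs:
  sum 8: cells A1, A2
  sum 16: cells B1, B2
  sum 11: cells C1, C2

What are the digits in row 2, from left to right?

7 9 8

24 in 3 cells must be {7,8,9}; 16 in 2 cells must be {7,9}.
The 11 across and the 16 down share only 7, so B1 = 7.
Given what's placed, C1 must be 3 to fit the 11 across and 11 down.
A2 = 7: only digit in both the 24-across and 8-down candidate sets.
B2 = 16 − 7 = 9 completes the 16 down.
C2 = 24 − 16 = 8 completes the 24 across.
A1 = 11 − 10 = 1 completes the 11 across.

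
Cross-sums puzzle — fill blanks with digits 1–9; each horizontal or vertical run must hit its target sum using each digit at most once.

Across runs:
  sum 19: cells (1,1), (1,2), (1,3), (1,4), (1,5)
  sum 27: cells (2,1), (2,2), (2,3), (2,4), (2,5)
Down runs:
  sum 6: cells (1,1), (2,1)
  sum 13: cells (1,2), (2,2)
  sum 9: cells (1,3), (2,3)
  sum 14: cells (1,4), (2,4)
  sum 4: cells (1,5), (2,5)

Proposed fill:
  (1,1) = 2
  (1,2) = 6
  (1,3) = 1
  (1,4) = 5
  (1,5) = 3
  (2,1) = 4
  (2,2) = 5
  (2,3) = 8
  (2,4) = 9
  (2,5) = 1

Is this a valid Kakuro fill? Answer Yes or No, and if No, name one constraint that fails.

No — the down run (1,2)–(2,2) sums to 11, not 13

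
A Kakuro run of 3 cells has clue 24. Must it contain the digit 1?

No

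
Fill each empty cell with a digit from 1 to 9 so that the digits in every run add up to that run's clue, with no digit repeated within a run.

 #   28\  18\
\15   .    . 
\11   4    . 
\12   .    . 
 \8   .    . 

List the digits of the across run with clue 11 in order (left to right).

R2C2 = 11 − 4 = 7 completes the 11 across.
Given what's placed, R4C1 must be 7 to fit the 8 across and 28 down.
R4C2 = 8 − 7 = 1 completes the 8 across.
Nothing is forced directly, so branch on R1C1, whose candidates are 8 or 9. If R1C1 = 8: then R1C2 would have to be in {7} for the 15 across but in {2,4,6,8} for the 18 down — contradiction. So R1C1 = 9.
R1C2 = 15 − 9 = 6 completes the 15 across.
R3C1 = 28 − 20 = 8 completes the 28 down.
R3C2 = 12 − 8 = 4 completes the 12 across.

4 7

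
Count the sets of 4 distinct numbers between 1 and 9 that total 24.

4 distinct digits from 1–9 sum between 10 and 30.

8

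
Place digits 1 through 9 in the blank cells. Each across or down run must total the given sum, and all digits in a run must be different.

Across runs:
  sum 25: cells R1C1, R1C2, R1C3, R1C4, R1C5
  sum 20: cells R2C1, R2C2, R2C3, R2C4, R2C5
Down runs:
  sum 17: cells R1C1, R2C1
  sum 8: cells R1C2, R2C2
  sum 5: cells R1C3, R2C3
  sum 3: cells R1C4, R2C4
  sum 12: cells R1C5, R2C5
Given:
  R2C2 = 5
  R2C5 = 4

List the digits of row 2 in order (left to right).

8, 5, 1, 2, 4

17 in 2 cells must be {8,9}; 3 in 2 cells must be {1,2}.
R1C2 = 8 − 5 = 3 completes the 8 down.
R1C5 = 12 − 4 = 8 completes the 12 down.
Given what's placed, R2C1 must be 8 to fit the 20 across and 17 down.
R1C1 = 17 − 8 = 9 completes the 17 down.
R1C4 = 1: the only remaining digit allowed by both the 25 across and the 3 down.
R2C4 = 3 − 1 = 2 completes the 3 down.
R1C3 = 25 − 21 = 4 completes the 25 across.
R2C3 = 20 − 19 = 1 completes the 20 across.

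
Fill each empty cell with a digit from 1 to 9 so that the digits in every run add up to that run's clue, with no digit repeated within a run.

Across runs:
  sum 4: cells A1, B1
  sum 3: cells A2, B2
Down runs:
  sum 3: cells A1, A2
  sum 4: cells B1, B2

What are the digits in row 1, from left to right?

4 in 2 cells must be {1,3}; 3 in 2 cells must be {1,2}.
The 4 across and the 3 down share only 1, so A1 = 1.
B1 = 4 − 1 = 3 completes the 4 across.
A2 = 3 − 1 = 2 completes the 3 down.
B2 = 3 − 2 = 1 completes the 3 across.

1, 3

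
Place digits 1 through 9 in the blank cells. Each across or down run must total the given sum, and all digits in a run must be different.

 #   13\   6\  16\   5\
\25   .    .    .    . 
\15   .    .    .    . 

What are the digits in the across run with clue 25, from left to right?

8 5 9 3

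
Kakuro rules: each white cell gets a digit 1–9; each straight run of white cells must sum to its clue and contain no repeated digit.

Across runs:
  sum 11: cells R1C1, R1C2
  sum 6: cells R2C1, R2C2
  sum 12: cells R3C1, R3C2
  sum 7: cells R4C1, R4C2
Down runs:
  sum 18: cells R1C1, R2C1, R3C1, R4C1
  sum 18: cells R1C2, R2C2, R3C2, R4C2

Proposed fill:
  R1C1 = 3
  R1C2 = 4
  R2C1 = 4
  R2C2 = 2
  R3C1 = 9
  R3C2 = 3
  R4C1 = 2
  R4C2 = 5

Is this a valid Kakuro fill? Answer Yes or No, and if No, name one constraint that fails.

No — the down run R1C2–R4C2 sums to 14, not 18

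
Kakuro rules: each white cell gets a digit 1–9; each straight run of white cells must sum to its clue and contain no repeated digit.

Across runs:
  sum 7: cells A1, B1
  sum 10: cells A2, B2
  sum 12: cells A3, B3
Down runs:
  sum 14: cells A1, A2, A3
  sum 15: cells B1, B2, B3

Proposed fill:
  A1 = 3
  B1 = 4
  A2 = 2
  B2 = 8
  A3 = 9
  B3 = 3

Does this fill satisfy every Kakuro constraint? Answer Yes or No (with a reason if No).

Across: 3+4=7; 2+8=10; 9+3=12. Down: 3+2+9=14; 4+8+3=15. No digit repeats within any run.

Yes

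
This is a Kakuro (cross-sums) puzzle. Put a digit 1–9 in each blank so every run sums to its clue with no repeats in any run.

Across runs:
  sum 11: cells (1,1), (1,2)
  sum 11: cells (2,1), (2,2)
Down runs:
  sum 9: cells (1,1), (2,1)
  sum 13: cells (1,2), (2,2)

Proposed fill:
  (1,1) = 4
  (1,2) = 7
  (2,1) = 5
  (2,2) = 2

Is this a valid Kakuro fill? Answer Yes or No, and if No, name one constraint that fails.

No — the down run (1,2)–(2,2) sums to 9, not 13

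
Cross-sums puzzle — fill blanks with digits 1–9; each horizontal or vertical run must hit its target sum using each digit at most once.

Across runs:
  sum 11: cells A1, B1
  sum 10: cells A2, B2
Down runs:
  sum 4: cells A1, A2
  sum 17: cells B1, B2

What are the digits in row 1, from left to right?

4 in 2 cells must be {1,3}; 17 in 2 cells must be {8,9}.
The 11 across and the 4 down share only 3, so A1 = 3.
B1 = 11 − 3 = 8 completes the 11 across.
A2 = 4 − 3 = 1 completes the 4 down.
B2 = 10 − 1 = 9 completes the 10 across.

3 8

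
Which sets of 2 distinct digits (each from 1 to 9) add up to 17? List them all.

{8,9}

2 distinct digits from 1–9 sum between 3 and 17.
Only one set works: {8,9}.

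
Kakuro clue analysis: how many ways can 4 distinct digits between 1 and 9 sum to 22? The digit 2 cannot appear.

7

4 distinct digits from 1–9 sum between 10 and 30.
Dropping sets that contain 2.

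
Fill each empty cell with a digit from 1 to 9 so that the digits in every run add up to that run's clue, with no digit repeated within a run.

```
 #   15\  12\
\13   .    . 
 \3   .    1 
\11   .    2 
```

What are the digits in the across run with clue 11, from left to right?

3 in 2 cells must be {1,2}.
R1C2 = 12 − 3 = 9 completes the 12 down.
R2C1 = 3 − 1 = 2 completes the 3 across.
R3C1 = 11 − 2 = 9 completes the 11 across.
R1C1 = 13 − 9 = 4 completes the 13 across.

9 2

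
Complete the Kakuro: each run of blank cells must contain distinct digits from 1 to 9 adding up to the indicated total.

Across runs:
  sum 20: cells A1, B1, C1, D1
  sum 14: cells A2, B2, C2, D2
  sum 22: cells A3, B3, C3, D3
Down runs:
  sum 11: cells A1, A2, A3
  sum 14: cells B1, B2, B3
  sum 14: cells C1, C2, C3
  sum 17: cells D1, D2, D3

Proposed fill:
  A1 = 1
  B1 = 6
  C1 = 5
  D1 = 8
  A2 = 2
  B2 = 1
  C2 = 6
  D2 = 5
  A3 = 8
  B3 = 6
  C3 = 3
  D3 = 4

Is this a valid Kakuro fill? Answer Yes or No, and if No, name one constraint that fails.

No — the across run A3–D3 sums to 21, not 22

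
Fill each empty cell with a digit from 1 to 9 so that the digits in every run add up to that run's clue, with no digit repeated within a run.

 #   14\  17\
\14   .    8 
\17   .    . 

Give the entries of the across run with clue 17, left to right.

8, 9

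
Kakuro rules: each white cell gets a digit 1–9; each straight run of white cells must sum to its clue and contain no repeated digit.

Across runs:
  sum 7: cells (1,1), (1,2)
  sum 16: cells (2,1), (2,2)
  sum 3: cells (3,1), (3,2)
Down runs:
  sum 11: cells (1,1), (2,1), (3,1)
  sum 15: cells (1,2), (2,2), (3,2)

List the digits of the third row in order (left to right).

16 in 2 cells must be {7,9}; 3 in 2 cells must be {1,2}.
The 16 across and the 11 down share only 7, so (2,1) = 7.
(2,2) = 16 − 7 = 9 completes the 16 across.
Given what's placed, (3,1) must be 1 to fit the 3 across and 11 down.
(3,2) = 3 − 1 = 2 completes the 3 across.
(1,1) = 11 − 8 = 3 completes the 11 down.
(1,2) = 7 − 3 = 4 completes the 7 across.

1 2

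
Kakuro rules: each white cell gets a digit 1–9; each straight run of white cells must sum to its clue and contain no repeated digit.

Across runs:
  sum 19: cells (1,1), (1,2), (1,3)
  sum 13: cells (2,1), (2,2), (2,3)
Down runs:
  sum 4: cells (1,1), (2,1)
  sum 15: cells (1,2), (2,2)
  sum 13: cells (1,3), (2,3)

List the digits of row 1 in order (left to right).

3, 7, 9

4 in 2 cells must be {1,3}.
The 19 across and the 4 down share only 3, so (1,1) = 3.
(2,1) = 4 − 3 = 1 completes the 4 down.
Nothing is forced directly, so branch on (1,2), whose candidates are 7 or 9. If (1,2) = 9: that forces (1,3) = 7, after which (2,2) would have to be in {3,4,5,7,8,9} for the 13 across but in {6} for the 15 down — contradiction. So (1,2) = 7.
(1,3) = 19 − 10 = 9 completes the 19 across.
(2,2) = 15 − 7 = 8 completes the 15 down.
(2,3) = 13 − 9 = 4 completes the 13 across.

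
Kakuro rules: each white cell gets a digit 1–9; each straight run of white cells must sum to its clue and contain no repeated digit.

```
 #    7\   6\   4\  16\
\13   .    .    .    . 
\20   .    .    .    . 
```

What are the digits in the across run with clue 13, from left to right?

4 in 2 cells must be {1,3}; 16 in 2 cells must be {7,9}.
Only 7 fits R1C4 under both its across sum 13 and down sum 16.
R2C4 = 16 − 7 = 9 completes the 16 down.
Nothing is forced directly, so branch on R1C2, whose candidates are 1 or 2. If R1C2 = 1: that forces R1C3 = 3, R2C2 = 5, after which R2C3 would have to be in {2,4} for the 20 across but in {1} for the 4 down — contradiction. So R1C2 = 2.
R2C2 = 6 − 2 = 4 completes the 6 down.
R2C3 = 1: the only remaining digit allowed by both the 20 across and the 4 down.
R1C3 = 4 − 1 = 3 completes the 4 down.
R2C1 = 20 − 14 = 6 completes the 20 across.
R1C1 = 13 − 12 = 1 completes the 13 across.

1, 2, 3, 7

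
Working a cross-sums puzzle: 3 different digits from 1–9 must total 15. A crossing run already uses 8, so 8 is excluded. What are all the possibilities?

{1,5,9}; {2,4,9}; {2,6,7}; {3,5,7}; {4,5,6}

3 distinct digits from 1–9 sum between 6 and 24.
Dropping sets that contain 8.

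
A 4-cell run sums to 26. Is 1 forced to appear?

Counterexample: {2,7,8,9} sums to 26 without using 1.

No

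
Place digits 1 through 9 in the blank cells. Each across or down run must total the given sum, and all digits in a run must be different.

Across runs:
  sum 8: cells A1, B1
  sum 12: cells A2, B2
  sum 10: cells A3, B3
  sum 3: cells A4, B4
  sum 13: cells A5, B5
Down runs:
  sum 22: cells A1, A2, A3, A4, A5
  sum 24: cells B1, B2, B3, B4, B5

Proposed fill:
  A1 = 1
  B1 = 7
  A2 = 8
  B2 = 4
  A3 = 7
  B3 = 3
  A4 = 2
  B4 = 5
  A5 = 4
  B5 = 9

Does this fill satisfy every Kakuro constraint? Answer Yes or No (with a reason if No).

No — the across run A4–B4 sums to 7, not 3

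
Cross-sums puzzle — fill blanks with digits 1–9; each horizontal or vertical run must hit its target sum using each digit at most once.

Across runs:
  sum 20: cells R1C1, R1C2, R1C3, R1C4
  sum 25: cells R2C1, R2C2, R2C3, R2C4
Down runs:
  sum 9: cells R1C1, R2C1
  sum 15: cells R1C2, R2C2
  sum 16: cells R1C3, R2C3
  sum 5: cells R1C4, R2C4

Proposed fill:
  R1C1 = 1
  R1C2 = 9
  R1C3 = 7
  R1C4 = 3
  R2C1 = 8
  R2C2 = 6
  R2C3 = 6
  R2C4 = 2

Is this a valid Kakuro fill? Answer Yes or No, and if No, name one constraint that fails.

No — the across run R2C1–R2C4 sums to 22, not 25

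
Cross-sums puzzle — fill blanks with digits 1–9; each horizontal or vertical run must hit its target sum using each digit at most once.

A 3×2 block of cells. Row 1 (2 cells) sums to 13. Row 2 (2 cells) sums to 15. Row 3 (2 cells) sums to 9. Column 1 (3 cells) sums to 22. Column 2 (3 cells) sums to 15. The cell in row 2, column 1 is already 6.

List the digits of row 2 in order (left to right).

(2,2) = 15 − 6 = 9 completes the 15 across.
Given what's placed, (3,1) must be 7 to fit the 9 across and 22 down.
(3,2) = 9 − 7 = 2 completes the 9 across.
(1,1) = 22 − 13 = 9 completes the 22 down.
(1,2) = 13 − 9 = 4 completes the 13 across.

6 9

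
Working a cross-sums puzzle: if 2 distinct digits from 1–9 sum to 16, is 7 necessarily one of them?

Yes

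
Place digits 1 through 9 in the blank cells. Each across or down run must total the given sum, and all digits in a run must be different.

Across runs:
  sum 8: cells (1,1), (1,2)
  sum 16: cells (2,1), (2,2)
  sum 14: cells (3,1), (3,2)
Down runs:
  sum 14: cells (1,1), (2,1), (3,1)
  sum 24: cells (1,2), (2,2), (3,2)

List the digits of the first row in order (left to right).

16 in 2 cells must be {7,9}; 24 in 3 cells must be {7,8,9}.
The 8 across and the 24 down share only 7, so (1,2) = 7.
Given what's placed, (2,2) must be 9 to fit the 16 across and 24 down.
(3,2) = 24 − 16 = 8 completes the 24 down.
(1,1) = 8 − 7 = 1 completes the 8 across.
(2,1) = 16 − 9 = 7 completes the 16 across.
(3,1) = 14 − 8 = 6 completes the 14 across.

1, 7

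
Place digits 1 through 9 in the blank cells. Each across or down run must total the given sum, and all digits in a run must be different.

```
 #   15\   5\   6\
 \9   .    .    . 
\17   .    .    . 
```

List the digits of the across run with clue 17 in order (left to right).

9 3 5

The 9 across and the 15 down share only 6, so R1C1 = 6.
R2C1 = 15 − 6 = 9 completes the 15 down.
Nothing is forced directly, so branch on R1C2, whose candidates are 1 or 2. If R1C2 = 1: that forces R1C3 = 2, after which R2C2 would have to be in {1,2,3,5,6,7} for the 17 across but in {4} for the 5 down — contradiction. So R1C2 = 2.
R1C3 = 9 − 8 = 1 completes the 9 across.
R2C2 = 5 − 2 = 3 completes the 5 down.
R2C3 = 17 − 12 = 5 completes the 17 across.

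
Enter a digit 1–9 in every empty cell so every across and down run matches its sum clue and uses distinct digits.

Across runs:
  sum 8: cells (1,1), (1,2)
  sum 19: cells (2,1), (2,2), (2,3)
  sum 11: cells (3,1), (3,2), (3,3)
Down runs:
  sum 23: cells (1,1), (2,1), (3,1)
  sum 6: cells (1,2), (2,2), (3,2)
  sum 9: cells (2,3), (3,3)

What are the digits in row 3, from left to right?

8, 1, 2

23 in 3 cells must be {6,8,9}; 6 in 3 cells must be {1,2,3}.
Only 6 fits (1,1) under both its across sum 8 and down sum 23.
(1,2) = 8 − 6 = 2 completes the 8 across.
Given what's placed, (2,2) must be 3 to fit the 19 across and 6 down.
(2,3) = 7: the only remaining digit allowed by both the 19 across and the 9 down.
Given what's placed, (3,1) must be 8 to fit the 11 across and 23 down.
(3,2) = 6 − 5 = 1 completes the 6 down.
(3,3) = 11 − 9 = 2 completes the 11 across.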